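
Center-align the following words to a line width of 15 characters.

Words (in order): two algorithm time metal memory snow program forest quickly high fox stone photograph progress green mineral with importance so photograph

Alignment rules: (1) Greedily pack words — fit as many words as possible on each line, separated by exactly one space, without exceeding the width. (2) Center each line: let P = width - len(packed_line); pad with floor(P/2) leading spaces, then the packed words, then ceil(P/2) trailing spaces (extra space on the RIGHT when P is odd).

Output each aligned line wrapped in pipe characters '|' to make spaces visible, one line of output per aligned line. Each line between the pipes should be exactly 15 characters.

Line 1: ['two', 'algorithm'] (min_width=13, slack=2)
Line 2: ['time', 'metal'] (min_width=10, slack=5)
Line 3: ['memory', 'snow'] (min_width=11, slack=4)
Line 4: ['program', 'forest'] (min_width=14, slack=1)
Line 5: ['quickly', 'high'] (min_width=12, slack=3)
Line 6: ['fox', 'stone'] (min_width=9, slack=6)
Line 7: ['photograph'] (min_width=10, slack=5)
Line 8: ['progress', 'green'] (min_width=14, slack=1)
Line 9: ['mineral', 'with'] (min_width=12, slack=3)
Line 10: ['importance', 'so'] (min_width=13, slack=2)
Line 11: ['photograph'] (min_width=10, slack=5)

Answer: | two algorithm |
|  time metal   |
|  memory snow  |
|program forest |
| quickly high  |
|   fox stone   |
|  photograph   |
|progress green |
| mineral with  |
| importance so |
|  photograph   |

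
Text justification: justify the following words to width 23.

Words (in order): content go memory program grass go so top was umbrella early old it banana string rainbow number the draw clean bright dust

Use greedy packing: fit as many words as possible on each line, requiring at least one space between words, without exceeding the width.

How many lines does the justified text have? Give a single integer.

Answer: 6

Derivation:
Line 1: ['content', 'go', 'memory'] (min_width=17, slack=6)
Line 2: ['program', 'grass', 'go', 'so', 'top'] (min_width=23, slack=0)
Line 3: ['was', 'umbrella', 'early', 'old'] (min_width=22, slack=1)
Line 4: ['it', 'banana', 'string'] (min_width=16, slack=7)
Line 5: ['rainbow', 'number', 'the', 'draw'] (min_width=23, slack=0)
Line 6: ['clean', 'bright', 'dust'] (min_width=17, slack=6)
Total lines: 6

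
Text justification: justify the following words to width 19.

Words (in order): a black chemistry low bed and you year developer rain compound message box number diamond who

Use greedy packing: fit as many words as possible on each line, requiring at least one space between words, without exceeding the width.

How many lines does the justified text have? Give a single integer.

Answer: 6

Derivation:
Line 1: ['a', 'black', 'chemistry'] (min_width=17, slack=2)
Line 2: ['low', 'bed', 'and', 'you'] (min_width=15, slack=4)
Line 3: ['year', 'developer', 'rain'] (min_width=19, slack=0)
Line 4: ['compound', 'message'] (min_width=16, slack=3)
Line 5: ['box', 'number', 'diamond'] (min_width=18, slack=1)
Line 6: ['who'] (min_width=3, slack=16)
Total lines: 6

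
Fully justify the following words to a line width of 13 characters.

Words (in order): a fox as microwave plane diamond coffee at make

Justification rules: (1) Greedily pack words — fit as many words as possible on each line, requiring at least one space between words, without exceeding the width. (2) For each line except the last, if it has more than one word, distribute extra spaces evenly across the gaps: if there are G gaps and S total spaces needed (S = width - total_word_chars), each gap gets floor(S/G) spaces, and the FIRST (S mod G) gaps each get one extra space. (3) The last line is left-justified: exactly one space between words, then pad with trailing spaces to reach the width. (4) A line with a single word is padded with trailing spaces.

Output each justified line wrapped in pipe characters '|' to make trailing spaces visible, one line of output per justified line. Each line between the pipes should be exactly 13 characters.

Answer: |a    fox   as|
|microwave    |
|plane diamond|
|coffee     at|
|make         |

Derivation:
Line 1: ['a', 'fox', 'as'] (min_width=8, slack=5)
Line 2: ['microwave'] (min_width=9, slack=4)
Line 3: ['plane', 'diamond'] (min_width=13, slack=0)
Line 4: ['coffee', 'at'] (min_width=9, slack=4)
Line 5: ['make'] (min_width=4, slack=9)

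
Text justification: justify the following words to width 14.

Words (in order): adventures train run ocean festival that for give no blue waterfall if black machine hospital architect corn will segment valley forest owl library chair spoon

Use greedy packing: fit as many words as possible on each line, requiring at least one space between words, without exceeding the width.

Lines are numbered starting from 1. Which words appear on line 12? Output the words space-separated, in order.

Line 1: ['adventures'] (min_width=10, slack=4)
Line 2: ['train', 'run'] (min_width=9, slack=5)
Line 3: ['ocean', 'festival'] (min_width=14, slack=0)
Line 4: ['that', 'for', 'give'] (min_width=13, slack=1)
Line 5: ['no', 'blue'] (min_width=7, slack=7)
Line 6: ['waterfall', 'if'] (min_width=12, slack=2)
Line 7: ['black', 'machine'] (min_width=13, slack=1)
Line 8: ['hospital'] (min_width=8, slack=6)
Line 9: ['architect', 'corn'] (min_width=14, slack=0)
Line 10: ['will', 'segment'] (min_width=12, slack=2)
Line 11: ['valley', 'forest'] (min_width=13, slack=1)
Line 12: ['owl', 'library'] (min_width=11, slack=3)
Line 13: ['chair', 'spoon'] (min_width=11, slack=3)

Answer: owl library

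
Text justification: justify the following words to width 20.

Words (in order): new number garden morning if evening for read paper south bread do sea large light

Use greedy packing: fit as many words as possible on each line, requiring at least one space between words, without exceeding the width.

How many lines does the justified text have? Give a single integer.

Answer: 5

Derivation:
Line 1: ['new', 'number', 'garden'] (min_width=17, slack=3)
Line 2: ['morning', 'if', 'evening'] (min_width=18, slack=2)
Line 3: ['for', 'read', 'paper', 'south'] (min_width=20, slack=0)
Line 4: ['bread', 'do', 'sea', 'large'] (min_width=18, slack=2)
Line 5: ['light'] (min_width=5, slack=15)
Total lines: 5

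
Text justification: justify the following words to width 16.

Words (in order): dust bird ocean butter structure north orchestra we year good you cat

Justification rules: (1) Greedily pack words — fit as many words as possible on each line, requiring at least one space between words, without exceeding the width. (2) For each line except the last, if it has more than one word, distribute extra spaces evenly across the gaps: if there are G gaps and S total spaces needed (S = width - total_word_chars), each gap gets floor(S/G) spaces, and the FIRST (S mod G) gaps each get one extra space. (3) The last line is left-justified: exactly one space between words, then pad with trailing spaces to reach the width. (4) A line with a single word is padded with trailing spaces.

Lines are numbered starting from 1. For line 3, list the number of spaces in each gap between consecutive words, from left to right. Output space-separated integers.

Line 1: ['dust', 'bird', 'ocean'] (min_width=15, slack=1)
Line 2: ['butter', 'structure'] (min_width=16, slack=0)
Line 3: ['north', 'orchestra'] (min_width=15, slack=1)
Line 4: ['we', 'year', 'good', 'you'] (min_width=16, slack=0)
Line 5: ['cat'] (min_width=3, slack=13)

Answer: 2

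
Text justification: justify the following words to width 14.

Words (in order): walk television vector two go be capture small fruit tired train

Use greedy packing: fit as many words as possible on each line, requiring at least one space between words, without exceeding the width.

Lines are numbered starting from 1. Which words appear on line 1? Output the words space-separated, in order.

Line 1: ['walk'] (min_width=4, slack=10)
Line 2: ['television'] (min_width=10, slack=4)
Line 3: ['vector', 'two', 'go'] (min_width=13, slack=1)
Line 4: ['be', 'capture'] (min_width=10, slack=4)
Line 5: ['small', 'fruit'] (min_width=11, slack=3)
Line 6: ['tired', 'train'] (min_width=11, slack=3)

Answer: walk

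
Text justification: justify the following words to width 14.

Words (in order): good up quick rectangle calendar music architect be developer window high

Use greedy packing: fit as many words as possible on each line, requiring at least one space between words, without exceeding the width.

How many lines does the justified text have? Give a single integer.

Line 1: ['good', 'up', 'quick'] (min_width=13, slack=1)
Line 2: ['rectangle'] (min_width=9, slack=5)
Line 3: ['calendar', 'music'] (min_width=14, slack=0)
Line 4: ['architect', 'be'] (min_width=12, slack=2)
Line 5: ['developer'] (min_width=9, slack=5)
Line 6: ['window', 'high'] (min_width=11, slack=3)
Total lines: 6

Answer: 6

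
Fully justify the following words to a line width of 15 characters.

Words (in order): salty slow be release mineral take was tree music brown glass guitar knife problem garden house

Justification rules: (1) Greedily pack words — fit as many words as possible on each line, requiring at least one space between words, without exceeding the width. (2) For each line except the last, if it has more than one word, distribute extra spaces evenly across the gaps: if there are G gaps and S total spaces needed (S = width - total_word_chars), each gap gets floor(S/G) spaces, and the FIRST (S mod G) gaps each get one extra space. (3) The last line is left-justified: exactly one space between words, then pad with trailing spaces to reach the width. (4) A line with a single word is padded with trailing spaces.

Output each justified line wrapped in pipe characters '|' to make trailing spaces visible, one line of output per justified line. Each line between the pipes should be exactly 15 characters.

Line 1: ['salty', 'slow', 'be'] (min_width=13, slack=2)
Line 2: ['release', 'mineral'] (min_width=15, slack=0)
Line 3: ['take', 'was', 'tree'] (min_width=13, slack=2)
Line 4: ['music', 'brown'] (min_width=11, slack=4)
Line 5: ['glass', 'guitar'] (min_width=12, slack=3)
Line 6: ['knife', 'problem'] (min_width=13, slack=2)
Line 7: ['garden', 'house'] (min_width=12, slack=3)

Answer: |salty  slow  be|
|release mineral|
|take  was  tree|
|music     brown|
|glass    guitar|
|knife   problem|
|garden house   |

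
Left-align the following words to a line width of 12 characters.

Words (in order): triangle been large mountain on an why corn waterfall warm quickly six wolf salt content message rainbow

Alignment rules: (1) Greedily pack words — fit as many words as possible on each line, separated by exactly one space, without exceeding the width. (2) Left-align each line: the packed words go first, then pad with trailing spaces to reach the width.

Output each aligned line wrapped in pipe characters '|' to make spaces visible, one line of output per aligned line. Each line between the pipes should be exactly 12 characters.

Answer: |triangle    |
|been large  |
|mountain on |
|an why corn |
|waterfall   |
|warm quickly|
|six wolf    |
|salt content|
|message     |
|rainbow     |

Derivation:
Line 1: ['triangle'] (min_width=8, slack=4)
Line 2: ['been', 'large'] (min_width=10, slack=2)
Line 3: ['mountain', 'on'] (min_width=11, slack=1)
Line 4: ['an', 'why', 'corn'] (min_width=11, slack=1)
Line 5: ['waterfall'] (min_width=9, slack=3)
Line 6: ['warm', 'quickly'] (min_width=12, slack=0)
Line 7: ['six', 'wolf'] (min_width=8, slack=4)
Line 8: ['salt', 'content'] (min_width=12, slack=0)
Line 9: ['message'] (min_width=7, slack=5)
Line 10: ['rainbow'] (min_width=7, slack=5)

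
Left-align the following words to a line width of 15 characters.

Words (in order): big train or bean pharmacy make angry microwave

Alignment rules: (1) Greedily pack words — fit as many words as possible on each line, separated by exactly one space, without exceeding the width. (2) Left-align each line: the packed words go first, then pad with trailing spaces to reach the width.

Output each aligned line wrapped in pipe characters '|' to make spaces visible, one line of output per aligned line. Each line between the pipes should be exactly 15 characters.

Answer: |big train or   |
|bean pharmacy  |
|make angry     |
|microwave      |

Derivation:
Line 1: ['big', 'train', 'or'] (min_width=12, slack=3)
Line 2: ['bean', 'pharmacy'] (min_width=13, slack=2)
Line 3: ['make', 'angry'] (min_width=10, slack=5)
Line 4: ['microwave'] (min_width=9, slack=6)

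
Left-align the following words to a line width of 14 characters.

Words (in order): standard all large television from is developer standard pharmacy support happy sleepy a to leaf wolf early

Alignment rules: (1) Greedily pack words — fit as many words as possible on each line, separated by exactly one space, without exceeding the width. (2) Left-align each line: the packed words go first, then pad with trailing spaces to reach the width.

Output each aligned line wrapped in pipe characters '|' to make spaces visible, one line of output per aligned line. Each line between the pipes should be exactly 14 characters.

Answer: |standard all  |
|large         |
|television    |
|from is       |
|developer     |
|standard      |
|pharmacy      |
|support happy |
|sleepy a to   |
|leaf wolf     |
|early         |

Derivation:
Line 1: ['standard', 'all'] (min_width=12, slack=2)
Line 2: ['large'] (min_width=5, slack=9)
Line 3: ['television'] (min_width=10, slack=4)
Line 4: ['from', 'is'] (min_width=7, slack=7)
Line 5: ['developer'] (min_width=9, slack=5)
Line 6: ['standard'] (min_width=8, slack=6)
Line 7: ['pharmacy'] (min_width=8, slack=6)
Line 8: ['support', 'happy'] (min_width=13, slack=1)
Line 9: ['sleepy', 'a', 'to'] (min_width=11, slack=3)
Line 10: ['leaf', 'wolf'] (min_width=9, slack=5)
Line 11: ['early'] (min_width=5, slack=9)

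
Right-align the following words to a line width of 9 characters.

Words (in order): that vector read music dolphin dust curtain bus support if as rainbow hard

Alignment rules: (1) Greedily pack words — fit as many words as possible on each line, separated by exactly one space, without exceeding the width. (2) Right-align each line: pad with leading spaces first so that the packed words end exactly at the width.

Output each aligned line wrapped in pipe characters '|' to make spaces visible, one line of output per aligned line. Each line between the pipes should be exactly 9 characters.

Answer: |     that|
|   vector|
|     read|
|    music|
|  dolphin|
|     dust|
|  curtain|
|      bus|
|  support|
|    if as|
|  rainbow|
|     hard|

Derivation:
Line 1: ['that'] (min_width=4, slack=5)
Line 2: ['vector'] (min_width=6, slack=3)
Line 3: ['read'] (min_width=4, slack=5)
Line 4: ['music'] (min_width=5, slack=4)
Line 5: ['dolphin'] (min_width=7, slack=2)
Line 6: ['dust'] (min_width=4, slack=5)
Line 7: ['curtain'] (min_width=7, slack=2)
Line 8: ['bus'] (min_width=3, slack=6)
Line 9: ['support'] (min_width=7, slack=2)
Line 10: ['if', 'as'] (min_width=5, slack=4)
Line 11: ['rainbow'] (min_width=7, slack=2)
Line 12: ['hard'] (min_width=4, slack=5)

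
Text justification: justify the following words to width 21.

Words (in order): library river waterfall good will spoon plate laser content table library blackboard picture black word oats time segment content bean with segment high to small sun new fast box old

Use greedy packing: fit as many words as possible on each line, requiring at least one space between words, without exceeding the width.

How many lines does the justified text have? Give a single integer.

Line 1: ['library', 'river'] (min_width=13, slack=8)
Line 2: ['waterfall', 'good', 'will'] (min_width=19, slack=2)
Line 3: ['spoon', 'plate', 'laser'] (min_width=17, slack=4)
Line 4: ['content', 'table', 'library'] (min_width=21, slack=0)
Line 5: ['blackboard', 'picture'] (min_width=18, slack=3)
Line 6: ['black', 'word', 'oats', 'time'] (min_width=20, slack=1)
Line 7: ['segment', 'content', 'bean'] (min_width=20, slack=1)
Line 8: ['with', 'segment', 'high', 'to'] (min_width=20, slack=1)
Line 9: ['small', 'sun', 'new', 'fast'] (min_width=18, slack=3)
Line 10: ['box', 'old'] (min_width=7, slack=14)
Total lines: 10

Answer: 10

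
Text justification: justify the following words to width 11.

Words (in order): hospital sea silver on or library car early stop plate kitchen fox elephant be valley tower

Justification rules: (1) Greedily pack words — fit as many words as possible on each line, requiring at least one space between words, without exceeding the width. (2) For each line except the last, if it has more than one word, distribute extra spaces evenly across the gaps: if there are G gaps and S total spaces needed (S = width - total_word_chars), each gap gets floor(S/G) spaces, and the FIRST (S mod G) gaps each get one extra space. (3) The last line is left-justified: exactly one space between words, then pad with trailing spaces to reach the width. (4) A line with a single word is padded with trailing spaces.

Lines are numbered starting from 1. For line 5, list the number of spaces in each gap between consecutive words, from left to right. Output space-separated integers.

Line 1: ['hospital'] (min_width=8, slack=3)
Line 2: ['sea', 'silver'] (min_width=10, slack=1)
Line 3: ['on', 'or'] (min_width=5, slack=6)
Line 4: ['library', 'car'] (min_width=11, slack=0)
Line 5: ['early', 'stop'] (min_width=10, slack=1)
Line 6: ['plate'] (min_width=5, slack=6)
Line 7: ['kitchen', 'fox'] (min_width=11, slack=0)
Line 8: ['elephant', 'be'] (min_width=11, slack=0)
Line 9: ['valley'] (min_width=6, slack=5)
Line 10: ['tower'] (min_width=5, slack=6)

Answer: 2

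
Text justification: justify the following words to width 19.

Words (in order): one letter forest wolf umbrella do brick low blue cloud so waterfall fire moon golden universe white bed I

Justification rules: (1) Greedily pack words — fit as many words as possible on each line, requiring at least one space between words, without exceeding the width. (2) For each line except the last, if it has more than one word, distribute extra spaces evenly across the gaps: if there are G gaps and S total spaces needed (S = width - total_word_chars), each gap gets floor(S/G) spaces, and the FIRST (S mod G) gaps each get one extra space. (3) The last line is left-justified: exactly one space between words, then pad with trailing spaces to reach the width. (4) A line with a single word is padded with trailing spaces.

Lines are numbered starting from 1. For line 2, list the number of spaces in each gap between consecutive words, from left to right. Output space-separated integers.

Line 1: ['one', 'letter', 'forest'] (min_width=17, slack=2)
Line 2: ['wolf', 'umbrella', 'do'] (min_width=16, slack=3)
Line 3: ['brick', 'low', 'blue'] (min_width=14, slack=5)
Line 4: ['cloud', 'so', 'waterfall'] (min_width=18, slack=1)
Line 5: ['fire', 'moon', 'golden'] (min_width=16, slack=3)
Line 6: ['universe', 'white', 'bed'] (min_width=18, slack=1)
Line 7: ['I'] (min_width=1, slack=18)

Answer: 3 2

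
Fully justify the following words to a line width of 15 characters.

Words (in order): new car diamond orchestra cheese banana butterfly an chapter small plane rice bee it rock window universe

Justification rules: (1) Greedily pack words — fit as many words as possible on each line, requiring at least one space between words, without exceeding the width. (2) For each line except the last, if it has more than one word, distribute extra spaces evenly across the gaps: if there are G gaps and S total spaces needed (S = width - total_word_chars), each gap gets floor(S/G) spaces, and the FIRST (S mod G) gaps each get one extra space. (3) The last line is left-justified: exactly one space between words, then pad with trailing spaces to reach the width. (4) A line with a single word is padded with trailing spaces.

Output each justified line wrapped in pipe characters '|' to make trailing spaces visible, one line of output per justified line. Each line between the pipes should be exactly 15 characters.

Line 1: ['new', 'car', 'diamond'] (min_width=15, slack=0)
Line 2: ['orchestra'] (min_width=9, slack=6)
Line 3: ['cheese', 'banana'] (min_width=13, slack=2)
Line 4: ['butterfly', 'an'] (min_width=12, slack=3)
Line 5: ['chapter', 'small'] (min_width=13, slack=2)
Line 6: ['plane', 'rice', 'bee'] (min_width=14, slack=1)
Line 7: ['it', 'rock', 'window'] (min_width=14, slack=1)
Line 8: ['universe'] (min_width=8, slack=7)

Answer: |new car diamond|
|orchestra      |
|cheese   banana|
|butterfly    an|
|chapter   small|
|plane  rice bee|
|it  rock window|
|universe       |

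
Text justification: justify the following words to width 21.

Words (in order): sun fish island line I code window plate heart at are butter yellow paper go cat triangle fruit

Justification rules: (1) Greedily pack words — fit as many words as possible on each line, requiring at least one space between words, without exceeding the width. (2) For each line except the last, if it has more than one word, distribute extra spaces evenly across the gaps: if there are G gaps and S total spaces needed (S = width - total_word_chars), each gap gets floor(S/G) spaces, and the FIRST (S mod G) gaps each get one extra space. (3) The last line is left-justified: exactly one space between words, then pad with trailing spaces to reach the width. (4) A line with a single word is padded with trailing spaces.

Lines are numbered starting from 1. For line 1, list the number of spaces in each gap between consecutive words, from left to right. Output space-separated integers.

Line 1: ['sun', 'fish', 'island', 'line'] (min_width=20, slack=1)
Line 2: ['I', 'code', 'window', 'plate'] (min_width=19, slack=2)
Line 3: ['heart', 'at', 'are', 'butter'] (min_width=19, slack=2)
Line 4: ['yellow', 'paper', 'go', 'cat'] (min_width=19, slack=2)
Line 5: ['triangle', 'fruit'] (min_width=14, slack=7)

Answer: 2 1 1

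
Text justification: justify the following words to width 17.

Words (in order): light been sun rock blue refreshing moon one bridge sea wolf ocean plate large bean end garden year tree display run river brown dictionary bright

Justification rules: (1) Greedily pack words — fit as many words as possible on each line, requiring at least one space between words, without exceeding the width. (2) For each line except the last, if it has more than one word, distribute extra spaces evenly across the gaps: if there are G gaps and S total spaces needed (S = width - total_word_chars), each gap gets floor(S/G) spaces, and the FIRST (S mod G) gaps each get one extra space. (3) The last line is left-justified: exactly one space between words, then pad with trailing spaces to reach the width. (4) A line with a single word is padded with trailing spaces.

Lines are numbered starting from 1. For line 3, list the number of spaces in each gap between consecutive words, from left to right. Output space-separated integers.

Answer: 3

Derivation:
Line 1: ['light', 'been', 'sun'] (min_width=14, slack=3)
Line 2: ['rock', 'blue'] (min_width=9, slack=8)
Line 3: ['refreshing', 'moon'] (min_width=15, slack=2)
Line 4: ['one', 'bridge', 'sea'] (min_width=14, slack=3)
Line 5: ['wolf', 'ocean', 'plate'] (min_width=16, slack=1)
Line 6: ['large', 'bean', 'end'] (min_width=14, slack=3)
Line 7: ['garden', 'year', 'tree'] (min_width=16, slack=1)
Line 8: ['display', 'run', 'river'] (min_width=17, slack=0)
Line 9: ['brown', 'dictionary'] (min_width=16, slack=1)
Line 10: ['bright'] (min_width=6, slack=11)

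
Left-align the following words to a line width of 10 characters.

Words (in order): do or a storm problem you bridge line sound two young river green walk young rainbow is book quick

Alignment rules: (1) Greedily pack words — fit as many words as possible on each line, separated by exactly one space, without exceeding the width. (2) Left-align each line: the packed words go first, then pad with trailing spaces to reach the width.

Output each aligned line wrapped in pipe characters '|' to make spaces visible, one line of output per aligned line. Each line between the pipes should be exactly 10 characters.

Answer: |do or a   |
|storm     |
|problem   |
|you bridge|
|line sound|
|two young |
|river     |
|green walk|
|young     |
|rainbow is|
|book quick|

Derivation:
Line 1: ['do', 'or', 'a'] (min_width=7, slack=3)
Line 2: ['storm'] (min_width=5, slack=5)
Line 3: ['problem'] (min_width=7, slack=3)
Line 4: ['you', 'bridge'] (min_width=10, slack=0)
Line 5: ['line', 'sound'] (min_width=10, slack=0)
Line 6: ['two', 'young'] (min_width=9, slack=1)
Line 7: ['river'] (min_width=5, slack=5)
Line 8: ['green', 'walk'] (min_width=10, slack=0)
Line 9: ['young'] (min_width=5, slack=5)
Line 10: ['rainbow', 'is'] (min_width=10, slack=0)
Line 11: ['book', 'quick'] (min_width=10, slack=0)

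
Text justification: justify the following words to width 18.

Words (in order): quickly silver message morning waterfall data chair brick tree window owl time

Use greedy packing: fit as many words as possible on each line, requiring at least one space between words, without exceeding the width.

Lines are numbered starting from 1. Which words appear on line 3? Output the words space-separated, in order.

Answer: waterfall data

Derivation:
Line 1: ['quickly', 'silver'] (min_width=14, slack=4)
Line 2: ['message', 'morning'] (min_width=15, slack=3)
Line 3: ['waterfall', 'data'] (min_width=14, slack=4)
Line 4: ['chair', 'brick', 'tree'] (min_width=16, slack=2)
Line 5: ['window', 'owl', 'time'] (min_width=15, slack=3)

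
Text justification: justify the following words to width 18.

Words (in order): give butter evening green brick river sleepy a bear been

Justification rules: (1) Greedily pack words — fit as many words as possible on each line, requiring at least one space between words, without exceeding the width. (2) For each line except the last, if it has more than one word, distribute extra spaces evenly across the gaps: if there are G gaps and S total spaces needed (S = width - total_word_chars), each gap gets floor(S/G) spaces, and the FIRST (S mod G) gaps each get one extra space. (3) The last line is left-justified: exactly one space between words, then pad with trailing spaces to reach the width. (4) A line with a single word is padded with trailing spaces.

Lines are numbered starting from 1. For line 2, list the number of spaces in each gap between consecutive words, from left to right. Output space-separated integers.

Line 1: ['give', 'butter'] (min_width=11, slack=7)
Line 2: ['evening', 'green'] (min_width=13, slack=5)
Line 3: ['brick', 'river', 'sleepy'] (min_width=18, slack=0)
Line 4: ['a', 'bear', 'been'] (min_width=11, slack=7)

Answer: 6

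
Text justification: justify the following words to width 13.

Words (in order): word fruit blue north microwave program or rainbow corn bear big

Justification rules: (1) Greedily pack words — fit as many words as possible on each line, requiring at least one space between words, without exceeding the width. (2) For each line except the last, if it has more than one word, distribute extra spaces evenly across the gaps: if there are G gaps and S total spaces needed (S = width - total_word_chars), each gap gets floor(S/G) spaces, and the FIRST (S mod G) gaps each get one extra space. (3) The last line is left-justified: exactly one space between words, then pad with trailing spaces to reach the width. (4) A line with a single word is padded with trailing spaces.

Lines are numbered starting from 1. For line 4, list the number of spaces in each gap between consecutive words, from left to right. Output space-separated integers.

Line 1: ['word', 'fruit'] (min_width=10, slack=3)
Line 2: ['blue', 'north'] (min_width=10, slack=3)
Line 3: ['microwave'] (min_width=9, slack=4)
Line 4: ['program', 'or'] (min_width=10, slack=3)
Line 5: ['rainbow', 'corn'] (min_width=12, slack=1)
Line 6: ['bear', 'big'] (min_width=8, slack=5)

Answer: 4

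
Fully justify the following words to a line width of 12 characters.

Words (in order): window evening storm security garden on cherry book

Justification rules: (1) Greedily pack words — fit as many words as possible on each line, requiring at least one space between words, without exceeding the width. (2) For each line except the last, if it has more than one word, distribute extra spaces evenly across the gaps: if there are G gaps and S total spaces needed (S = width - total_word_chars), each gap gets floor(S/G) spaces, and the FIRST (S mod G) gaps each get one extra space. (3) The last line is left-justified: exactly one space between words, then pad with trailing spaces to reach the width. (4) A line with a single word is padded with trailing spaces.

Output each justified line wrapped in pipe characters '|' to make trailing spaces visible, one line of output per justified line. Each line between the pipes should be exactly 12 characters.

Answer: |window      |
|evening     |
|storm       |
|security    |
|garden    on|
|cherry book |

Derivation:
Line 1: ['window'] (min_width=6, slack=6)
Line 2: ['evening'] (min_width=7, slack=5)
Line 3: ['storm'] (min_width=5, slack=7)
Line 4: ['security'] (min_width=8, slack=4)
Line 5: ['garden', 'on'] (min_width=9, slack=3)
Line 6: ['cherry', 'book'] (min_width=11, slack=1)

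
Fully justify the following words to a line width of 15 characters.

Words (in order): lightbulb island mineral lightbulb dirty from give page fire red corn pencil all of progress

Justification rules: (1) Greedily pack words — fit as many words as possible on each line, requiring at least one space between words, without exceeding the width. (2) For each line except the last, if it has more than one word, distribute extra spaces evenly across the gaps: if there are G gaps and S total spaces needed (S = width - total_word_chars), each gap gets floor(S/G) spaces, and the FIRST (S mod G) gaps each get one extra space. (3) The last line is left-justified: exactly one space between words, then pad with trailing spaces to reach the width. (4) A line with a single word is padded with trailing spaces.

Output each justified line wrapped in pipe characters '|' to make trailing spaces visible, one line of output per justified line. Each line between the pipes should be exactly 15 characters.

Line 1: ['lightbulb'] (min_width=9, slack=6)
Line 2: ['island', 'mineral'] (min_width=14, slack=1)
Line 3: ['lightbulb', 'dirty'] (min_width=15, slack=0)
Line 4: ['from', 'give', 'page'] (min_width=14, slack=1)
Line 5: ['fire', 'red', 'corn'] (min_width=13, slack=2)
Line 6: ['pencil', 'all', 'of'] (min_width=13, slack=2)
Line 7: ['progress'] (min_width=8, slack=7)

Answer: |lightbulb      |
|island  mineral|
|lightbulb dirty|
|from  give page|
|fire  red  corn|
|pencil  all  of|
|progress       |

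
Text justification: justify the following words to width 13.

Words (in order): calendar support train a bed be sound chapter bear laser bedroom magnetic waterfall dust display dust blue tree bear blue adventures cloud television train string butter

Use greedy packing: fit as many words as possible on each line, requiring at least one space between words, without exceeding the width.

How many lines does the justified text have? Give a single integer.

Line 1: ['calendar'] (min_width=8, slack=5)
Line 2: ['support', 'train'] (min_width=13, slack=0)
Line 3: ['a', 'bed', 'be'] (min_width=8, slack=5)
Line 4: ['sound', 'chapter'] (min_width=13, slack=0)
Line 5: ['bear', 'laser'] (min_width=10, slack=3)
Line 6: ['bedroom'] (min_width=7, slack=6)
Line 7: ['magnetic'] (min_width=8, slack=5)
Line 8: ['waterfall'] (min_width=9, slack=4)
Line 9: ['dust', 'display'] (min_width=12, slack=1)
Line 10: ['dust', 'blue'] (min_width=9, slack=4)
Line 11: ['tree', 'bear'] (min_width=9, slack=4)
Line 12: ['blue'] (min_width=4, slack=9)
Line 13: ['adventures'] (min_width=10, slack=3)
Line 14: ['cloud'] (min_width=5, slack=8)
Line 15: ['television'] (min_width=10, slack=3)
Line 16: ['train', 'string'] (min_width=12, slack=1)
Line 17: ['butter'] (min_width=6, slack=7)
Total lines: 17

Answer: 17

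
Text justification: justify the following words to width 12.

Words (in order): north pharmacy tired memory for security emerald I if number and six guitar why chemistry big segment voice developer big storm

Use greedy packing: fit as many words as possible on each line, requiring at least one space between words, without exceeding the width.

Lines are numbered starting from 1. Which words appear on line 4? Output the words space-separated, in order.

Line 1: ['north'] (min_width=5, slack=7)
Line 2: ['pharmacy'] (min_width=8, slack=4)
Line 3: ['tired', 'memory'] (min_width=12, slack=0)
Line 4: ['for', 'security'] (min_width=12, slack=0)
Line 5: ['emerald', 'I', 'if'] (min_width=12, slack=0)
Line 6: ['number', 'and'] (min_width=10, slack=2)
Line 7: ['six', 'guitar'] (min_width=10, slack=2)
Line 8: ['why'] (min_width=3, slack=9)
Line 9: ['chemistry'] (min_width=9, slack=3)
Line 10: ['big', 'segment'] (min_width=11, slack=1)
Line 11: ['voice'] (min_width=5, slack=7)
Line 12: ['developer'] (min_width=9, slack=3)
Line 13: ['big', 'storm'] (min_width=9, slack=3)

Answer: for security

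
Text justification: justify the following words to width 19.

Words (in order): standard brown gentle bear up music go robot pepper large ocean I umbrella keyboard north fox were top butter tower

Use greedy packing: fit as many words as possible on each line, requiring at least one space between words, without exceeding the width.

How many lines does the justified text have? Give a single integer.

Line 1: ['standard', 'brown'] (min_width=14, slack=5)
Line 2: ['gentle', 'bear', 'up'] (min_width=14, slack=5)
Line 3: ['music', 'go', 'robot'] (min_width=14, slack=5)
Line 4: ['pepper', 'large', 'ocean'] (min_width=18, slack=1)
Line 5: ['I', 'umbrella', 'keyboard'] (min_width=19, slack=0)
Line 6: ['north', 'fox', 'were', 'top'] (min_width=18, slack=1)
Line 7: ['butter', 'tower'] (min_width=12, slack=7)
Total lines: 7

Answer: 7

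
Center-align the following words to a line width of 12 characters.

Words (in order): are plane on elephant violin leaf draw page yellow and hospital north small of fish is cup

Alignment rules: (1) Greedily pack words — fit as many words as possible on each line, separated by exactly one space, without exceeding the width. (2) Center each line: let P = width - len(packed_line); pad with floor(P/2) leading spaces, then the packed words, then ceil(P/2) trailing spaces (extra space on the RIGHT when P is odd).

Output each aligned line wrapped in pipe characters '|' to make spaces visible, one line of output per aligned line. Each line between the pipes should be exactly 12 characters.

Line 1: ['are', 'plane', 'on'] (min_width=12, slack=0)
Line 2: ['elephant'] (min_width=8, slack=4)
Line 3: ['violin', 'leaf'] (min_width=11, slack=1)
Line 4: ['draw', 'page'] (min_width=9, slack=3)
Line 5: ['yellow', 'and'] (min_width=10, slack=2)
Line 6: ['hospital'] (min_width=8, slack=4)
Line 7: ['north', 'small'] (min_width=11, slack=1)
Line 8: ['of', 'fish', 'is'] (min_width=10, slack=2)
Line 9: ['cup'] (min_width=3, slack=9)

Answer: |are plane on|
|  elephant  |
|violin leaf |
| draw page  |
| yellow and |
|  hospital  |
|north small |
| of fish is |
|    cup     |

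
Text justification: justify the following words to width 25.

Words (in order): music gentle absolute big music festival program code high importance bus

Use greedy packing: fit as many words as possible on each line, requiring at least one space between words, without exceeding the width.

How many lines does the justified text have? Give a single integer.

Answer: 3

Derivation:
Line 1: ['music', 'gentle', 'absolute', 'big'] (min_width=25, slack=0)
Line 2: ['music', 'festival', 'program'] (min_width=22, slack=3)
Line 3: ['code', 'high', 'importance', 'bus'] (min_width=24, slack=1)
Total lines: 3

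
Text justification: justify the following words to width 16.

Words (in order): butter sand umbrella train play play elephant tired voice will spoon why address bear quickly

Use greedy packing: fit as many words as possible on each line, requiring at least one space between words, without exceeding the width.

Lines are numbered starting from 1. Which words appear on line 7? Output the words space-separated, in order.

Answer: quickly

Derivation:
Line 1: ['butter', 'sand'] (min_width=11, slack=5)
Line 2: ['umbrella', 'train'] (min_width=14, slack=2)
Line 3: ['play', 'play'] (min_width=9, slack=7)
Line 4: ['elephant', 'tired'] (min_width=14, slack=2)
Line 5: ['voice', 'will', 'spoon'] (min_width=16, slack=0)
Line 6: ['why', 'address', 'bear'] (min_width=16, slack=0)
Line 7: ['quickly'] (min_width=7, slack=9)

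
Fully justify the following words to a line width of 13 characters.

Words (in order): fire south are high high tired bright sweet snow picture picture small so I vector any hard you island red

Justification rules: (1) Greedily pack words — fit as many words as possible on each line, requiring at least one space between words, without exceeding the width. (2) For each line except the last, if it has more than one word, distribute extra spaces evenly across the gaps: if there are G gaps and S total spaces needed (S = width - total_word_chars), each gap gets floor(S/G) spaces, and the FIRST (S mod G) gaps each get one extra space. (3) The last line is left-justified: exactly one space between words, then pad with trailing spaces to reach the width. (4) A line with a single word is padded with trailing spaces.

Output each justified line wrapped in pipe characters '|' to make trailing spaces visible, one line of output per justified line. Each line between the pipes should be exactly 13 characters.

Line 1: ['fire', 'south'] (min_width=10, slack=3)
Line 2: ['are', 'high', 'high'] (min_width=13, slack=0)
Line 3: ['tired', 'bright'] (min_width=12, slack=1)
Line 4: ['sweet', 'snow'] (min_width=10, slack=3)
Line 5: ['picture'] (min_width=7, slack=6)
Line 6: ['picture', 'small'] (min_width=13, slack=0)
Line 7: ['so', 'I', 'vector'] (min_width=11, slack=2)
Line 8: ['any', 'hard', 'you'] (min_width=12, slack=1)
Line 9: ['island', 'red'] (min_width=10, slack=3)

Answer: |fire    south|
|are high high|
|tired  bright|
|sweet    snow|
|picture      |
|picture small|
|so  I  vector|
|any  hard you|
|island red   |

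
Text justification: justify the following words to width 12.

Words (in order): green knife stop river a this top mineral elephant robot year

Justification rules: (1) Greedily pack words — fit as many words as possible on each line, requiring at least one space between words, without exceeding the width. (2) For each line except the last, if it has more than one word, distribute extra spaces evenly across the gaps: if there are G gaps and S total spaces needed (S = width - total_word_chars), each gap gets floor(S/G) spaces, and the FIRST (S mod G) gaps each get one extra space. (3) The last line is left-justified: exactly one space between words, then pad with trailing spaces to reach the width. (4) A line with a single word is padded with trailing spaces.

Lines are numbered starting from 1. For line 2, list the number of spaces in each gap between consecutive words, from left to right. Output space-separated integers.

Answer: 1 1

Derivation:
Line 1: ['green', 'knife'] (min_width=11, slack=1)
Line 2: ['stop', 'river', 'a'] (min_width=12, slack=0)
Line 3: ['this', 'top'] (min_width=8, slack=4)
Line 4: ['mineral'] (min_width=7, slack=5)
Line 5: ['elephant'] (min_width=8, slack=4)
Line 6: ['robot', 'year'] (min_width=10, slack=2)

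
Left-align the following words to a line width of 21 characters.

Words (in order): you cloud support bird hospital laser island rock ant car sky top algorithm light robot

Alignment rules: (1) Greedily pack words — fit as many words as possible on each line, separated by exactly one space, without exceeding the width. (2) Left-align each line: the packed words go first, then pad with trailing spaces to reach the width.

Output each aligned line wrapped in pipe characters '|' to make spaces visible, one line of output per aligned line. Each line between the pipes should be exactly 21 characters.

Answer: |you cloud support    |
|bird hospital laser  |
|island rock ant car  |
|sky top algorithm    |
|light robot          |

Derivation:
Line 1: ['you', 'cloud', 'support'] (min_width=17, slack=4)
Line 2: ['bird', 'hospital', 'laser'] (min_width=19, slack=2)
Line 3: ['island', 'rock', 'ant', 'car'] (min_width=19, slack=2)
Line 4: ['sky', 'top', 'algorithm'] (min_width=17, slack=4)
Line 5: ['light', 'robot'] (min_width=11, slack=10)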